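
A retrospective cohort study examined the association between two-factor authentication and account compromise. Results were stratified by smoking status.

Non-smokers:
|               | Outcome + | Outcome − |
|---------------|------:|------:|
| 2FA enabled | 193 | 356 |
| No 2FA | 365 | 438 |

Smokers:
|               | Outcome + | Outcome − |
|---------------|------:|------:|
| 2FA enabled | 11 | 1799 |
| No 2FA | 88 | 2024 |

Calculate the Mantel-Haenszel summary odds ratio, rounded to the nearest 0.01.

0.50

OR_MH = Σ(aᵢdᵢ/nᵢ) / Σ(bᵢcᵢ/nᵢ), where nᵢ is the stratum total.
Stratum 1 (Non-smokers): n = 1352; a·d/n = 193·438/1352 = 62.5251; b·c/n = 356·365/1352 = 96.1095
Stratum 2 (Smokers): n = 3922; a·d/n = 11·2024/3922 = 5.6767; b·c/n = 1799·88/3922 = 40.3651
OR_MH = (62.5251 + 5.6767) / (96.1095 + 40.3651) = 68.2018 / 136.4746 = 0.49974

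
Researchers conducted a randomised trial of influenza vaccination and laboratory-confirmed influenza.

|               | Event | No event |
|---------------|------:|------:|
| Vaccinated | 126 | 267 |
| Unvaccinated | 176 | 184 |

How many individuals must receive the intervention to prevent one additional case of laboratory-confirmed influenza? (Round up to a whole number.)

6

Risk in treated group = 126/393 = 0.32061; risk in control = 176/360 = 0.48889.
Absolute risk reduction = 0.48889 − 0.32061 = 0.16828
NNT = 1 / ARR = 1 / 0.16828 = 5.943 → round up → 6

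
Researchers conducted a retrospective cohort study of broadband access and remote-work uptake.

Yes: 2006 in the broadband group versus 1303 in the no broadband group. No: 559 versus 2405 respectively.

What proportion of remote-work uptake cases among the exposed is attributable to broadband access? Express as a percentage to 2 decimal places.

From the description: a = 2006, b = 559, c = 1303, d = 2405.
Risk in exposed = 2006/2565 = 0.78207; risk in unexposed = 1303/3708 = 0.35140.
RR = 0.78207/0.35140 = 2.22556
AR% = (RR − 1)/RR × 100 = (2.22556 − 1)/2.22556 × 100 = 55.0674%

55.07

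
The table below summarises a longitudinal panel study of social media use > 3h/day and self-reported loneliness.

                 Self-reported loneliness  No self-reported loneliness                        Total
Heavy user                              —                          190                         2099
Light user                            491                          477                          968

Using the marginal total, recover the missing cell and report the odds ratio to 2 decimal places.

The missing cell is in the exposed row: 2099 − 190 = 1909.
So a = 1909, b = 190, c = 491, d = 477.
OR = (a·d)/(b·c) = (1909 × 477) / (190 × 491) = 910593 / 93290 = 9.76089

9.76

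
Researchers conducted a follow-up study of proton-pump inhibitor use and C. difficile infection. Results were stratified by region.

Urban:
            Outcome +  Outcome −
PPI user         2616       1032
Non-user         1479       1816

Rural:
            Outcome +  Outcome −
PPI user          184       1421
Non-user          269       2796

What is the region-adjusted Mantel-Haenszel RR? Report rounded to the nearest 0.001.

RR_MH = Σ(aᵢ·n₀ᵢ/nᵢ) / Σ(cᵢ·n₁ᵢ/nᵢ), with n₁ᵢ = aᵢ+bᵢ (exposed), n₀ᵢ = cᵢ+dᵢ (unexposed), nᵢ = n₁ᵢ+n₀ᵢ.
Stratum 1 (Urban): n₁ = 3648, n₀ = 3295, n = 6943; a·n₀/n = 2616·3295/6943 = 1241.4979; c·n₁/n = 1479·3648/6943 = 777.0981
Stratum 2 (Rural): n₁ = 1605, n₀ = 3065, n = 4670; a·n₀/n = 184·3065/4670 = 120.7623; c·n₁/n = 269·1605/4670 = 92.4507
RR_MH = (1241.4979 + 120.7623) / (777.0981 + 92.4507) = 1362.2602 / 869.5488 = 1.56663

1.567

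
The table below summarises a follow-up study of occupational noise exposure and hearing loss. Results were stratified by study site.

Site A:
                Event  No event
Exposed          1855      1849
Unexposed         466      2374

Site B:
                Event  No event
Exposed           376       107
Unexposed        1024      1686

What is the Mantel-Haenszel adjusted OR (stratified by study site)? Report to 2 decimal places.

OR_MH = Σ(aᵢdᵢ/nᵢ) / Σ(bᵢcᵢ/nᵢ), where nᵢ is the stratum total.
Stratum 1 (Site A): n = 6544; a·d/n = 1855·2374/6544 = 672.9477; b·c/n = 1849·466/6544 = 131.6678
Stratum 2 (Site B): n = 3193; a·d/n = 376·1686/3193 = 198.5393; b·c/n = 107·1024/3193 = 34.3151
OR_MH = (672.9477 + 198.5393) / (131.6678 + 34.3151) = 871.4870 / 165.9829 = 5.25046

5.25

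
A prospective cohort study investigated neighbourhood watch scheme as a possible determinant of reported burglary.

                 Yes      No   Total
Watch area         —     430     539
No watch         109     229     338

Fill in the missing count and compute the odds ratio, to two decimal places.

The missing cell is in the exposed row: 539 − 430 = 109.
So a = 109, b = 430, c = 109, d = 229.
OR = (a·d)/(b·c) = (109 × 229) / (430 × 109) = 24961 / 46870 = 0.53256

0.53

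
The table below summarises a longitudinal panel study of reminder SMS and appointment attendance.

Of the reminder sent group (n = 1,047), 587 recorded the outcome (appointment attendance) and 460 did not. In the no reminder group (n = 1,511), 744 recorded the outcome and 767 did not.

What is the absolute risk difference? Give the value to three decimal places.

From the description: a = 587, b = 460, c = 744, d = 767.
Risk in exposed = 587/1047 = 0.560649; risk in unexposed = 744/1511 = 0.492389.
Risk difference = 0.560649 − 0.492389 = 0.068260

0.068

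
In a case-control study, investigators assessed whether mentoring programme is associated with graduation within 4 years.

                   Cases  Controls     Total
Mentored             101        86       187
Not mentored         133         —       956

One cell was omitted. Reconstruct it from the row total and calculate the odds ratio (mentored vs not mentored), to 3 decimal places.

The missing cell is in the unexposed row: 956 − 133 = 823.
So a = 101, b = 86, c = 133, d = 823.
OR = (a·d)/(b·c) = (101 × 823) / (86 × 133) = 83123 / 11438 = 7.26727

7.267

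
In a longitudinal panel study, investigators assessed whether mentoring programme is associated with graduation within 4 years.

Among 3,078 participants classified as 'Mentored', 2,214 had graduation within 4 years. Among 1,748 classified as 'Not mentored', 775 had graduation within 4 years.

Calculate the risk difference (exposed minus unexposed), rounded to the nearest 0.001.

From the description: a = 2214, b = 864, c = 775, d = 973.
Risk in exposed = 2214/3078 = 0.719298; risk in unexposed = 775/1748 = 0.443364.
Risk difference = 0.719298 − 0.443364 = 0.275934

0.276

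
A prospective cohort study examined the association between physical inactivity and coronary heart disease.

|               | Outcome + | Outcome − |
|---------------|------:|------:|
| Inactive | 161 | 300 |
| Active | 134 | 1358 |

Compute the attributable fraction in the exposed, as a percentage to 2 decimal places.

Cells: a = 161, b = 300, c = 134, d = 1358.
Risk in exposed = 161/461 = 0.34924; risk in unexposed = 134/1492 = 0.08981.
RR = 0.34924/0.08981 = 3.88856
AR% = (RR − 1)/RR × 100 = (3.88856 − 1)/3.88856 × 100 = 74.2835%

74.28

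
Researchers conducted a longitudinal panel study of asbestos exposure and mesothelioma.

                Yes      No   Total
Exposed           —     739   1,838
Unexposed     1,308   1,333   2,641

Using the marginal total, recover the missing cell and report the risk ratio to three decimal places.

The missing cell is in the exposed row: 1838 − 739 = 1099.
So a = 1099, b = 739, c = 1308, d = 1333.
RR = [a/(a+b)] / [c/(c+d)] = (1099/1838) / (1308/2641) = 0.59793/0.49527 = 1.20729

1.207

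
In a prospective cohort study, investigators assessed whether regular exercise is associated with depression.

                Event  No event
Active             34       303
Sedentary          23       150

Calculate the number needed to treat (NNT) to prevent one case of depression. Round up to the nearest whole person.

Risk in treated group = 34/337 = 0.10089; risk in control = 23/173 = 0.13295.
Absolute risk reduction = 0.13295 − 0.10089 = 0.03206
NNT = 1 / ARR = 1 / 0.03206 = 31.194 → round up → 32

32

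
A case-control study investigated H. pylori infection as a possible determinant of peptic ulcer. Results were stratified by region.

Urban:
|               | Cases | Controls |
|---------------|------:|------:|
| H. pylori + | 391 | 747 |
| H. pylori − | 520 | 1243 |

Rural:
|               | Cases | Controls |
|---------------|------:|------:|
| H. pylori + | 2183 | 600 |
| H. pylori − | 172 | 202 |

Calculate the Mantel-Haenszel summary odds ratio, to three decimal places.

OR_MH = Σ(aᵢdᵢ/nᵢ) / Σ(bᵢcᵢ/nᵢ), where nᵢ is the stratum total.
Stratum 1 (Urban): n = 2901; a·d/n = 391·1243/2901 = 167.5329; b·c/n = 747·520/2901 = 133.8987
Stratum 2 (Rural): n = 3157; a·d/n = 2183·202/3157 = 139.6788; b·c/n = 600·172/3157 = 32.6893
OR_MH = (167.5329 + 139.6788) / (133.8987 + 32.6893) = 307.2117 / 166.5879 = 1.84414

1.844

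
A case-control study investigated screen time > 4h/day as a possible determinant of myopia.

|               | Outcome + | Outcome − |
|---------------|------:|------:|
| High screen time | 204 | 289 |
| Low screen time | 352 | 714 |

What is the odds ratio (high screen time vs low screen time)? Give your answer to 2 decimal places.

1.43

Cells: a = 204, b = 289, c = 352, d = 714.
OR = (a·d)/(b·c) = (204 × 714) / (289 × 352) = 145656 / 101728 = 1.43182
The odds of myopia are about 1.43 times as high in the high screen time group.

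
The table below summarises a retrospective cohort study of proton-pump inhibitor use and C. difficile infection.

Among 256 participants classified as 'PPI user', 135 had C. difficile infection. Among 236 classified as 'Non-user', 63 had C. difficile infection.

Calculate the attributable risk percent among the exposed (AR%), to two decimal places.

49.38

From the description: a = 135, b = 121, c = 63, d = 173.
Risk in exposed = 135/256 = 0.52734; risk in unexposed = 63/236 = 0.26695.
RR = 0.52734/0.26695 = 1.97545
AR% = (RR − 1)/RR × 100 = (1.97545 − 1)/1.97545 × 100 = 49.3785%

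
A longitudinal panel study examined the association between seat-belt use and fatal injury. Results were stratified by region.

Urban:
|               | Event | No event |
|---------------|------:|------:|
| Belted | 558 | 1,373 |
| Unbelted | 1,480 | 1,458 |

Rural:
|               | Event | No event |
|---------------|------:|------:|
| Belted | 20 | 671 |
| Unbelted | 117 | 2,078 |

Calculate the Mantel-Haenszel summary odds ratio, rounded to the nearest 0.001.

OR_MH = Σ(aᵢdᵢ/nᵢ) / Σ(bᵢcᵢ/nᵢ), where nᵢ is the stratum total.
Stratum 1 (Urban): n = 4869; a·d/n = 558·1458/4869 = 167.0906; b·c/n = 1373·1480/4869 = 417.3424
Stratum 2 (Rural): n = 2886; a·d/n = 20·2078/2886 = 14.4006; b·c/n = 671·117/2886 = 27.2027
OR_MH = (167.0906 + 14.4006) / (417.3424 + 27.2027) = 181.4911 / 444.5451 = 0.40826

0.408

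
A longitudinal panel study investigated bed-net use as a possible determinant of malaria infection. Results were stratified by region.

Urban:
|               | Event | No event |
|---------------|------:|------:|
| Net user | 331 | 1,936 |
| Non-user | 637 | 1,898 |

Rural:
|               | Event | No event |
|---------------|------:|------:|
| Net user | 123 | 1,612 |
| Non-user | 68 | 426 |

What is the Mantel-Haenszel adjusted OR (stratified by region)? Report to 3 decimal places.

OR_MH = Σ(aᵢdᵢ/nᵢ) / Σ(bᵢcᵢ/nᵢ), where nᵢ is the stratum total.
Stratum 1 (Urban): n = 4802; a·d/n = 331·1898/4802 = 130.8284; b·c/n = 1936·637/4802 = 256.8163
Stratum 2 (Rural): n = 2229; a·d/n = 123·426/2229 = 23.5074; b·c/n = 1612·68/2229 = 49.1772
OR_MH = (130.8284 + 23.5074) / (256.8163 + 49.1772) = 154.3358 / 305.9935 = 0.50438

0.504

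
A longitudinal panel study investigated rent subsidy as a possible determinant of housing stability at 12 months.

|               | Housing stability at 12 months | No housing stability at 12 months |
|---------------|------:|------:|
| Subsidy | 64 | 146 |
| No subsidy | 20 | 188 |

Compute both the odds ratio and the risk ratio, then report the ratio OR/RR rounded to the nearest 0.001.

Cells: a = 64, b = 146, c = 20, d = 188.
OR = (64·188)/(146·20) = 12032/2920 = 4.12055
Risk in exposed = 64/210 = 0.30476; risk in unexposed = 20/208 = 0.09615; RR = 3.16952
OR/RR = 4.12055 / 3.16952 = 1.30005
The outcome is not rare, so the OR lies further from 1 than the RR.

1.300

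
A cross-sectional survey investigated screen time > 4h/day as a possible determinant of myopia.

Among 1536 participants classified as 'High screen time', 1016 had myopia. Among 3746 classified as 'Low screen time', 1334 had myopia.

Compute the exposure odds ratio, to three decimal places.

3.533

From the description: a = 1016, b = 520, c = 1334, d = 2412.
OR = (a·d)/(b·c) = (1016 × 2412) / (520 × 1334) = 2450592 / 693680 = 3.53274
The odds of myopia are about 3.53 times as high in the high screen time group.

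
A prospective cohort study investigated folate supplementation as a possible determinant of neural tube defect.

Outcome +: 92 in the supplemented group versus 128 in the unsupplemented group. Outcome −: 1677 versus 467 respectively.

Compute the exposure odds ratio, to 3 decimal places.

0.200

From the description: a = 92, b = 1677, c = 128, d = 467.
OR = (a·d)/(b·c) = (92 × 467) / (1677 × 128) = 42964 / 214656 = 0.20015
Exposure is associated with lower odds of neural tube defect (OR = 0.20 < 1).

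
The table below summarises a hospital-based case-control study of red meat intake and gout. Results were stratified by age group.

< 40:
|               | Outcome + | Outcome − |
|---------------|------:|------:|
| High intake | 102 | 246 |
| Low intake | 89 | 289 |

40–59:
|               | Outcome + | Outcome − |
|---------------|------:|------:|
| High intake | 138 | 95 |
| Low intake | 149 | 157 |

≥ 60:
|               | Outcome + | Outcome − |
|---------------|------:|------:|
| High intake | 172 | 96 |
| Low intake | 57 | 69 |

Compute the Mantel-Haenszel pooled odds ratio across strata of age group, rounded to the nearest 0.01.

1.58

OR_MH = Σ(aᵢdᵢ/nᵢ) / Σ(bᵢcᵢ/nᵢ), where nᵢ is the stratum total.
Stratum 1 (< 40): n = 726; a·d/n = 102·289/726 = 40.6033; b·c/n = 246·89/726 = 30.1570
Stratum 2 (40–59): n = 539; a·d/n = 138·157/539 = 40.1967; b·c/n = 95·149/539 = 26.2616
Stratum 3 (≥ 60): n = 394; a·d/n = 172·69/394 = 30.1218; b·c/n = 96·57/394 = 13.8883
OR_MH = (40.6033 + 40.1967 + 30.1218) / (30.1570 + 26.2616 + 13.8883) = 110.9218 / 70.3069 = 1.57768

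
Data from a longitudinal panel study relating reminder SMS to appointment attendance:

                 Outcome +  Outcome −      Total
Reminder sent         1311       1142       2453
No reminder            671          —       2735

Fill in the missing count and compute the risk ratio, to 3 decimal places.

2.178

The missing cell is in the unexposed row: 2735 − 671 = 2064.
So a = 1311, b = 1142, c = 671, d = 2064.
RR = [a/(a+b)] / [c/(c+d)] = (1311/2453) / (671/2735) = 0.53445/0.24534 = 2.17841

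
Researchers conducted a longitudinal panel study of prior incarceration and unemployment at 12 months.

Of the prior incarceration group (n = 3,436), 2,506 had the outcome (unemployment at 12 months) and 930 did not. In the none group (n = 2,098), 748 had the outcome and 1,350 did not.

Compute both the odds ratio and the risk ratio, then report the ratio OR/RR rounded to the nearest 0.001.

2.377

From the description: a = 2506, b = 930, c = 748, d = 1350.
OR = (2506·1350)/(930·748) = 3383100/695640 = 4.86329
Risk in exposed = 2506/3436 = 0.72934; risk in unexposed = 748/2098 = 0.35653; RR = 2.04565
OR/RR = 4.86329 / 2.04565 = 2.37738
The outcome is not rare, so the OR lies further from 1 than the RR.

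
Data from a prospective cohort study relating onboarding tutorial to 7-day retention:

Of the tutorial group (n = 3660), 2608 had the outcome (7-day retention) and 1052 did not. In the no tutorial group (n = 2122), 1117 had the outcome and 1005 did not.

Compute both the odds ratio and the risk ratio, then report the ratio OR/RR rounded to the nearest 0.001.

From the description: a = 2608, b = 1052, c = 1117, d = 1005.
OR = (2608·1005)/(1052·1117) = 2621040/1175084 = 2.23051
Risk in exposed = 2608/3660 = 0.71257; risk in unexposed = 1117/2122 = 0.52639; RR = 1.35369
OR/RR = 2.23051 / 1.35369 = 1.64773
The outcome is not rare, so the OR lies further from 1 than the RR.

1.648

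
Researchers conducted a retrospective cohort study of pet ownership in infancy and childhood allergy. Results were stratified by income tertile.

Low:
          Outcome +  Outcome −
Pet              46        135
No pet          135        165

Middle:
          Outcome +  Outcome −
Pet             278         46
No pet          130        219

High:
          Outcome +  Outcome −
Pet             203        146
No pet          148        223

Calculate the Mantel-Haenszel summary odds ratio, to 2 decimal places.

OR_MH = Σ(aᵢdᵢ/nᵢ) / Σ(bᵢcᵢ/nᵢ), where nᵢ is the stratum total.
Stratum 1 (Low): n = 481; a·d/n = 46·165/481 = 15.7796; b·c/n = 135·135/481 = 37.8898
Stratum 2 (Middle): n = 673; a·d/n = 278·219/673 = 90.4636; b·c/n = 46·130/673 = 8.8856
Stratum 3 (High): n = 720; a·d/n = 203·223/720 = 62.8736; b·c/n = 146·148/720 = 30.0111
OR_MH = (15.7796 + 90.4636 + 62.8736) / (37.8898 + 8.8856 + 30.0111) = 169.1168 / 76.7865 = 2.20243

2.20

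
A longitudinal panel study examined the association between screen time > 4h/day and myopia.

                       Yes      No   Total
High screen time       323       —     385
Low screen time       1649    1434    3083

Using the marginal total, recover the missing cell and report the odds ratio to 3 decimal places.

4.530

The missing cell is in the exposed row: 385 − 323 = 62.
So a = 323, b = 62, c = 1649, d = 1434.
OR = (a·d)/(b·c) = (323 × 1434) / (62 × 1649) = 463182 / 102238 = 4.53043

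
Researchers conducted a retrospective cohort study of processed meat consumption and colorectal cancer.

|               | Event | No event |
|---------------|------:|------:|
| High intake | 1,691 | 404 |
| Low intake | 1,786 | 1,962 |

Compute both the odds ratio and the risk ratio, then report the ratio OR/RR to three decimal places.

2.715

Cells: a = 1691, b = 404, c = 1786, d = 1962.
OR = (1691·1962)/(404·1786) = 3317742/721544 = 4.59811
Risk in exposed = 1691/2095 = 0.80716; risk in unexposed = 1786/3748 = 0.47652; RR = 1.69386
OR/RR = 4.59811 / 1.69386 = 2.71458
The outcome is not rare, so the OR lies further from 1 than the RR.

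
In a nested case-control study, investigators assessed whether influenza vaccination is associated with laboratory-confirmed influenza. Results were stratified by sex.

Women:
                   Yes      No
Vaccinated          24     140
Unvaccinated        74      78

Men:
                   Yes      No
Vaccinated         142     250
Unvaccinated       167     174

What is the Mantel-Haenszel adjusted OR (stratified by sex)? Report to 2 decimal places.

0.44

OR_MH = Σ(aᵢdᵢ/nᵢ) / Σ(bᵢcᵢ/nᵢ), where nᵢ is the stratum total.
Stratum 1 (Women): n = 316; a·d/n = 24·78/316 = 5.9241; b·c/n = 140·74/316 = 32.7848
Stratum 2 (Men): n = 733; a·d/n = 142·174/733 = 33.7080; b·c/n = 250·167/733 = 56.9577
OR_MH = (5.9241 + 33.7080) / (32.7848 + 56.9577) = 39.6321 / 89.7425 = 0.44162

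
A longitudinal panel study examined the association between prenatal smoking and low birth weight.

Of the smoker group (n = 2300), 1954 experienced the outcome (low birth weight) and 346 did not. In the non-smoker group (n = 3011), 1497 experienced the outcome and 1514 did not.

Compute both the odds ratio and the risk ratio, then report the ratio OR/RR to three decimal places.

3.342

From the description: a = 1954, b = 346, c = 1497, d = 1514.
OR = (1954·1514)/(346·1497) = 2958356/517962 = 5.71153
Risk in exposed = 1954/2300 = 0.84957; risk in unexposed = 1497/3011 = 0.49718; RR = 1.70878
OR/RR = 5.71153 / 1.70878 = 3.34246
The outcome is not rare, so the OR lies further from 1 than the RR.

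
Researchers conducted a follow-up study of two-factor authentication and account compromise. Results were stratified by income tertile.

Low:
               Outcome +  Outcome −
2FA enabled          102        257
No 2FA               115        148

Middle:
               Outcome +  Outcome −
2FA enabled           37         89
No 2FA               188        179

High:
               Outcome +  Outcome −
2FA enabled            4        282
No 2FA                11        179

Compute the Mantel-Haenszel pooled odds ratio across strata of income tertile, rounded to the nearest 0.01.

0.45

OR_MH = Σ(aᵢdᵢ/nᵢ) / Σ(bᵢcᵢ/nᵢ), where nᵢ is the stratum total.
Stratum 1 (Low): n = 622; a·d/n = 102·148/622 = 24.2701; b·c/n = 257·115/622 = 47.5161
Stratum 2 (Middle): n = 493; a·d/n = 37·179/493 = 13.4341; b·c/n = 89·188/493 = 33.9391
Stratum 3 (High): n = 476; a·d/n = 4·179/476 = 1.5042; b·c/n = 282·11/476 = 6.5168
OR_MH = (24.2701 + 13.4341 + 1.5042) / (47.5161 + 33.9391 + 6.5168) = 39.2084 / 87.9720 = 0.44569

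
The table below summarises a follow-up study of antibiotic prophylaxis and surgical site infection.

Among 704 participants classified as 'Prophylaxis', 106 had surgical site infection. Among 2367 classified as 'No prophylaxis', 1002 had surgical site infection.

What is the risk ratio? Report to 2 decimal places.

0.36

From the description: a = 106, b = 598, c = 1002, d = 1365.
Risk in exposed = 106/704 = 0.15057; risk in unexposed = 1002/2367 = 0.42332.
RR = 0.15057 / 0.42332 = 0.35568
The risk is 64% lower among the exposed than among the unexposed.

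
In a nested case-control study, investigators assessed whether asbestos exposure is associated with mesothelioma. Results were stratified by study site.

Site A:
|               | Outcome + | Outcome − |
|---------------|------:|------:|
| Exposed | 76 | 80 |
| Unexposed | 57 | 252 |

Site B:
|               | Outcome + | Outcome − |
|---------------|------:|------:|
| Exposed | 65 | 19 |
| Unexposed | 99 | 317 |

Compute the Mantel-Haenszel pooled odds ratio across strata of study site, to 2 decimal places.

6.07

OR_MH = Σ(aᵢdᵢ/nᵢ) / Σ(bᵢcᵢ/nᵢ), where nᵢ is the stratum total.
Stratum 1 (Site A): n = 465; a·d/n = 76·252/465 = 41.1871; b·c/n = 80·57/465 = 9.8065
Stratum 2 (Site B): n = 500; a·d/n = 65·317/500 = 41.2100; b·c/n = 19·99/500 = 3.7620
OR_MH = (41.1871 + 41.2100) / (9.8065 + 3.7620) = 82.3971 / 13.5685 = 6.07270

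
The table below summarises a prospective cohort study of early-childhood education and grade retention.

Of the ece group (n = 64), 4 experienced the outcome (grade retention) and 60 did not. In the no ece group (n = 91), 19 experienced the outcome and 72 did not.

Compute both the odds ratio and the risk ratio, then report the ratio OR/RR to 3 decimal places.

From the description: a = 4, b = 60, c = 19, d = 72.
OR = (4·72)/(60·19) = 288/1140 = 0.25263
Risk in exposed = 4/64 = 0.06250; risk in unexposed = 19/91 = 0.20879; RR = 0.29934
OR/RR = 0.25263 / 0.29934 = 0.84396
The outcome is not rare, so the OR lies further from 1 than the RR.

0.844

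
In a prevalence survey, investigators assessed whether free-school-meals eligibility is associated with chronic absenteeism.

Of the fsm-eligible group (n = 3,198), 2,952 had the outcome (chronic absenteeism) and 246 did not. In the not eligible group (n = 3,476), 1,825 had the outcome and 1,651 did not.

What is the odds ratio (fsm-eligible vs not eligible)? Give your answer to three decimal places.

From the description: a = 2952, b = 246, c = 1825, d = 1651.
OR = (a·d)/(b·c) = (2952 × 1651) / (246 × 1825) = 4873752 / 448950 = 10.85589
The odds of chronic absenteeism are about 10.86 times as high in the fsm-eligible group.

10.856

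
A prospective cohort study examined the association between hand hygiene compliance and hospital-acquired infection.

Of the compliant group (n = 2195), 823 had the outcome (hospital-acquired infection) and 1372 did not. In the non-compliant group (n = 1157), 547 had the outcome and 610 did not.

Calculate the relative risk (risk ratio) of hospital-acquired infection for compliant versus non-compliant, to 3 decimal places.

0.793

From the description: a = 823, b = 1372, c = 547, d = 610.
Risk in exposed = 823/2195 = 0.37494; risk in unexposed = 547/1157 = 0.47277.
RR = 0.37494 / 0.47277 = 0.79307
The risk is 21% lower among the exposed than among the unexposed.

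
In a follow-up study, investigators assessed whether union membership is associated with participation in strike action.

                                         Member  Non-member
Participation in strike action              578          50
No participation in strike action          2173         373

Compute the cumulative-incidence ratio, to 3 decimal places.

1.777

Reading the table with exposure as columns: a = 578 (Member, case), b = 2173 (Member, non-case), c = 50 (Non-member, case), d = 373.
Risk in exposed = 578/2751 = 0.21011; risk in unexposed = 50/423 = 0.11820.
RR = 0.21011 / 0.11820 = 1.77749
The risk among the exposed is 1.78 times that among the unexposed.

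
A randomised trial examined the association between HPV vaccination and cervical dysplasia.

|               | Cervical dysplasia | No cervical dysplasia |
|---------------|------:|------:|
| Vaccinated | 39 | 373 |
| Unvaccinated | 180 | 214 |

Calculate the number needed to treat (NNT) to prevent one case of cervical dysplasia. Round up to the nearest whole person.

3

Risk in treated group = 39/412 = 0.09466; risk in control = 180/394 = 0.45685.
Absolute risk reduction = 0.45685 − 0.09466 = 0.36219
NNT = 1 / ARR = 1 / 0.36219 = 2.761 → round up → 3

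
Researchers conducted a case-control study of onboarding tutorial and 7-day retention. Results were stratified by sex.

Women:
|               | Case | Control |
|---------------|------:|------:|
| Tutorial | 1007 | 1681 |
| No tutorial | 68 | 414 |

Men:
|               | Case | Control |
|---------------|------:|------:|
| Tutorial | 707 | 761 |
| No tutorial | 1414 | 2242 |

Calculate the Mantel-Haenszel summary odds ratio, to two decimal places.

1.79

OR_MH = Σ(aᵢdᵢ/nᵢ) / Σ(bᵢcᵢ/nᵢ), where nᵢ is the stratum total.
Stratum 1 (Women): n = 3170; a·d/n = 1007·414/3170 = 131.5136; b·c/n = 1681·68/3170 = 36.0593
Stratum 2 (Men): n = 5124; a·d/n = 707·2242/5124 = 309.3470; b·c/n = 761·1414/5124 = 210.0027
OR_MH = (131.5136 + 309.3470) / (36.0593 + 210.0027) = 440.8606 / 246.0620 = 1.79166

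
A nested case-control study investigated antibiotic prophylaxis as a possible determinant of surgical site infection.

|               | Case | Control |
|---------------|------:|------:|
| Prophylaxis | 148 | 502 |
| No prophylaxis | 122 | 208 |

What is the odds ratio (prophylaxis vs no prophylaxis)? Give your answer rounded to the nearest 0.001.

Cells: a = 148, b = 502, c = 122, d = 208.
OR = (a·d)/(b·c) = (148 × 208) / (502 × 122) = 30784 / 61244 = 0.50265
Exposure is associated with lower odds of surgical site infection (OR = 0.50 < 1).

0.503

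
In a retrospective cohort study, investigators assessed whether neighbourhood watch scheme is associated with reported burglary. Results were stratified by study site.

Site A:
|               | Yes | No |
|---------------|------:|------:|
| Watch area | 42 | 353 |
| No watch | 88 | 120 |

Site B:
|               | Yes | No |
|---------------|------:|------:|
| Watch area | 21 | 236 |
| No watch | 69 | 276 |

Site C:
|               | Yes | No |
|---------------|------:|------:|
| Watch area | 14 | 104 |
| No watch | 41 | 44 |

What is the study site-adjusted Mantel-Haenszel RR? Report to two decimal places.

RR_MH = Σ(aᵢ·n₀ᵢ/nᵢ) / Σ(cᵢ·n₁ᵢ/nᵢ), with n₁ᵢ = aᵢ+bᵢ (exposed), n₀ᵢ = cᵢ+dᵢ (unexposed), nᵢ = n₁ᵢ+n₀ᵢ.
Stratum 1 (Site A): n₁ = 395, n₀ = 208, n = 603; a·n₀/n = 42·208/603 = 14.4876; c·n₁/n = 88·395/603 = 57.6451
Stratum 2 (Site B): n₁ = 257, n₀ = 345, n = 602; a·n₀/n = 21·345/602 = 12.0349; c·n₁/n = 69·257/602 = 29.4568
Stratum 3 (Site C): n₁ = 118, n₀ = 85, n = 203; a·n₀/n = 14·85/203 = 5.8621; c·n₁/n = 41·118/203 = 23.8325
RR_MH = (14.4876 + 12.0349 + 5.8621) / (57.6451 + 29.4568 + 23.8325) = 32.3845 / 110.9344 = 0.29192

0.29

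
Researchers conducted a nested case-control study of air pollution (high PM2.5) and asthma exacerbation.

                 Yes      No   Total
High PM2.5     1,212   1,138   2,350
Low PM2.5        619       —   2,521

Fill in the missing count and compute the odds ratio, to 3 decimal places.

The missing cell is in the unexposed row: 2521 − 619 = 1902.
So a = 1212, b = 1138, c = 619, d = 1902.
OR = (a·d)/(b·c) = (1212 × 1902) / (1138 × 619) = 2305224 / 704422 = 3.27250

3.273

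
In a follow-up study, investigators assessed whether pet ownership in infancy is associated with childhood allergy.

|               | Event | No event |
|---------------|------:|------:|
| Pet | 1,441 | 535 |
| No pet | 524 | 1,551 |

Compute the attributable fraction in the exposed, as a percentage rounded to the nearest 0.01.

65.37

Cells: a = 1441, b = 535, c = 524, d = 1551.
Risk in exposed = 1441/1976 = 0.72925; risk in unexposed = 524/2075 = 0.25253.
RR = 0.72925/0.25253 = 2.88778
AR% = (RR − 1)/RR × 100 = (2.88778 − 1)/2.88778 × 100 = 65.3713%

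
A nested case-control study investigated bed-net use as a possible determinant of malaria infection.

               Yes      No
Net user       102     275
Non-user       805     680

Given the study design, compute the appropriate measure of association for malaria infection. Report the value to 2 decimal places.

0.31

Cells: a = 102, b = 275, c = 805, d = 680.
This is a nested case-control study: participants were sampled on outcome status, so risks in the source population cannot be estimated directly — relative risk is not valid here. The odds ratio is the appropriate measure.
OR = (a·d)/(b·c) = (102 × 680) / (275 × 805) = 69360 / 221375 = 0.31331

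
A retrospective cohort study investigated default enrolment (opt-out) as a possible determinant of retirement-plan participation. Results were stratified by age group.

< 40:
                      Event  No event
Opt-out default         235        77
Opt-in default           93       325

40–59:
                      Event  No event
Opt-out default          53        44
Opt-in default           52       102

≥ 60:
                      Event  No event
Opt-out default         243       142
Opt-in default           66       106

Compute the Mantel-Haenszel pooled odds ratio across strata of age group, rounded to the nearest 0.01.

OR_MH = Σ(aᵢdᵢ/nᵢ) / Σ(bᵢcᵢ/nᵢ), where nᵢ is the stratum total.
Stratum 1 (< 40): n = 730; a·d/n = 235·325/730 = 104.6233; b·c/n = 77·93/730 = 9.8096
Stratum 2 (40–59): n = 251; a·d/n = 53·102/251 = 21.5378; b·c/n = 44·52/251 = 9.1155
Stratum 3 (≥ 60): n = 557; a·d/n = 243·106/557 = 46.2442; b·c/n = 142·66/557 = 16.8259
OR_MH = (104.6233 + 21.5378 + 46.2442) / (9.8096 + 9.1155 + 16.8259) = 172.4053 / 35.7510 = 4.82239

4.82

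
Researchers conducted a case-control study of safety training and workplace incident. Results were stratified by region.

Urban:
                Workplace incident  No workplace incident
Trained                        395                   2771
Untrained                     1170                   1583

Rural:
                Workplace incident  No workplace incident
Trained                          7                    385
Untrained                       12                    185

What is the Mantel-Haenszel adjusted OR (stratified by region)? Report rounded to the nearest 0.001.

0.194

OR_MH = Σ(aᵢdᵢ/nᵢ) / Σ(bᵢcᵢ/nᵢ), where nᵢ is the stratum total.
Stratum 1 (Urban): n = 5919; a·d/n = 395·1583/5919 = 105.6403; b·c/n = 2771·1170/5919 = 547.7395
Stratum 2 (Rural): n = 589; a·d/n = 7·185/589 = 2.1986; b·c/n = 385·12/589 = 7.8438
OR_MH = (105.6403 + 2.1986) / (547.7395 + 7.8438) = 107.8390 / 555.5833 = 0.19410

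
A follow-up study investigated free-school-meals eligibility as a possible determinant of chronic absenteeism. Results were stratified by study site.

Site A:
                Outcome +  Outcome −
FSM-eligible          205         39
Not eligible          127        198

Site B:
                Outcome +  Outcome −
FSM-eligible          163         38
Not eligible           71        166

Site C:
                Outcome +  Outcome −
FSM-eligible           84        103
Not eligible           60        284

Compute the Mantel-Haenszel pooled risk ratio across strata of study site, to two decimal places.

RR_MH = Σ(aᵢ·n₀ᵢ/nᵢ) / Σ(cᵢ·n₁ᵢ/nᵢ), with n₁ᵢ = aᵢ+bᵢ (exposed), n₀ᵢ = cᵢ+dᵢ (unexposed), nᵢ = n₁ᵢ+n₀ᵢ.
Stratum 1 (Site A): n₁ = 244, n₀ = 325, n = 569; a·n₀/n = 205·325/569 = 117.0914; c·n₁/n = 127·244/569 = 54.4605
Stratum 2 (Site B): n₁ = 201, n₀ = 237, n = 438; a·n₀/n = 163·237/438 = 88.1986; c·n₁/n = 71·201/438 = 32.5822
Stratum 3 (Site C): n₁ = 187, n₀ = 344, n = 531; a·n₀/n = 84·344/531 = 54.4181; c·n₁/n = 60·187/531 = 21.1299
RR_MH = (117.0914 + 88.1986 + 54.4181) / (54.4605 + 32.5822 + 21.1299) = 259.7081 / 108.1726 = 2.40087

2.40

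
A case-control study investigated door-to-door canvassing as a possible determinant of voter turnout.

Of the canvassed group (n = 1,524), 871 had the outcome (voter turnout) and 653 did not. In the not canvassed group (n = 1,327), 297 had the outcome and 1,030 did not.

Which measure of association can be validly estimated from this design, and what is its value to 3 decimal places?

From the description: a = 871, b = 653, c = 297, d = 1030.
This is a case-control study: participants were sampled on outcome status, so risks in the source population cannot be estimated directly — relative risk is not valid here. The odds ratio is the appropriate measure.
OR = (a·d)/(b·c) = (871 × 1030) / (653 × 297) = 897130 / 193941 = 4.62579

4.626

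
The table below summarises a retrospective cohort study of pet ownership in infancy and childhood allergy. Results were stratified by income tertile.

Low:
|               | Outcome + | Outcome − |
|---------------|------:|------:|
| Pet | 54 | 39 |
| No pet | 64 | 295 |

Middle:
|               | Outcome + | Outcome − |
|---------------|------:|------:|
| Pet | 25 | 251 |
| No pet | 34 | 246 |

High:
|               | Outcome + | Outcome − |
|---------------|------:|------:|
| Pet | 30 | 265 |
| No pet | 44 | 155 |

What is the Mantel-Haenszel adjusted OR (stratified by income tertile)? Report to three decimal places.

OR_MH = Σ(aᵢdᵢ/nᵢ) / Σ(bᵢcᵢ/nᵢ), where nᵢ is the stratum total.
Stratum 1 (Low): n = 452; a·d/n = 54·295/452 = 35.2434; b·c/n = 39·64/452 = 5.5221
Stratum 2 (Middle): n = 556; a·d/n = 25·246/556 = 11.0612; b·c/n = 251·34/556 = 15.3489
Stratum 3 (High): n = 494; a·d/n = 30·155/494 = 9.4130; b·c/n = 265·44/494 = 23.6032
OR_MH = (35.2434 + 11.0612 + 9.4130) / (5.5221 + 15.3489 + 23.6032) = 55.7175 / 44.4743 = 1.25280

1.253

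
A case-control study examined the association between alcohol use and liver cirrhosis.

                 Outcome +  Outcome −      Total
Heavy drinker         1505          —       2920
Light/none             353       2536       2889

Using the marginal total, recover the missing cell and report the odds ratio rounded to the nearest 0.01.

7.64

The missing cell is in the exposed row: 2920 − 1505 = 1415.
So a = 1505, b = 1415, c = 353, d = 2536.
OR = (a·d)/(b·c) = (1505 × 2536) / (1415 × 353) = 3816680 / 499495 = 7.64108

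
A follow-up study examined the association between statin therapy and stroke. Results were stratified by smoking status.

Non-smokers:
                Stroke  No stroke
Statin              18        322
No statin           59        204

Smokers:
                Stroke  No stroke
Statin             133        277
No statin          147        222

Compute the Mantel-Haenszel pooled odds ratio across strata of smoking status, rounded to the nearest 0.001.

0.525

OR_MH = Σ(aᵢdᵢ/nᵢ) / Σ(bᵢcᵢ/nᵢ), where nᵢ is the stratum total.
Stratum 1 (Non-smokers): n = 603; a·d/n = 18·204/603 = 6.0896; b·c/n = 322·59/603 = 31.5058
Stratum 2 (Smokers): n = 779; a·d/n = 133·222/779 = 37.9024; b·c/n = 277·147/779 = 52.2709
OR_MH = (6.0896 + 37.9024) / (31.5058 + 52.2709) = 43.9920 / 83.7767 = 0.52511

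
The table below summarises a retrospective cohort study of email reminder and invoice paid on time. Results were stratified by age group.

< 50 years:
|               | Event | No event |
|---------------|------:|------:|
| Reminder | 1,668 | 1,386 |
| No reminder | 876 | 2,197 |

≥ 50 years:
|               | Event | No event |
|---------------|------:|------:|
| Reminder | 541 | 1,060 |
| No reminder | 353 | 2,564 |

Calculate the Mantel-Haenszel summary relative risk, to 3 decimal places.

2.111

RR_MH = Σ(aᵢ·n₀ᵢ/nᵢ) / Σ(cᵢ·n₁ᵢ/nᵢ), with n₁ᵢ = aᵢ+bᵢ (exposed), n₀ᵢ = cᵢ+dᵢ (unexposed), nᵢ = n₁ᵢ+n₀ᵢ.
Stratum 1 (< 50 years): n₁ = 3054, n₀ = 3073, n = 6127; a·n₀/n = 1668·3073/6127 = 836.5863; c·n₁/n = 876·3054/6127 = 436.6417
Stratum 2 (≥ 50 years): n₁ = 1601, n₀ = 2917, n = 4518; a·n₀/n = 541·2917/4518 = 349.2911; c·n₁/n = 353·1601/4518 = 125.0892
RR_MH = (836.5863 + 349.2911) / (436.6417 + 125.0892) = 1185.8773 / 561.7309 = 2.11111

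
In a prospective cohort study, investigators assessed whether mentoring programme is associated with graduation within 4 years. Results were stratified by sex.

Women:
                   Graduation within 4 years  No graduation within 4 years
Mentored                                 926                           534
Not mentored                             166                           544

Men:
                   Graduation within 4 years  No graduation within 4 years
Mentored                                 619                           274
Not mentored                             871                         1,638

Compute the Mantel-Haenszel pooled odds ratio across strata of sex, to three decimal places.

4.776

OR_MH = Σ(aᵢdᵢ/nᵢ) / Σ(bᵢcᵢ/nᵢ), where nᵢ is the stratum total.
Stratum 1 (Women): n = 2170; a·d/n = 926·544/2170 = 232.1401; b·c/n = 534·166/2170 = 40.8498
Stratum 2 (Men): n = 3402; a·d/n = 619·1638/3402 = 298.0370; b·c/n = 274·871/3402 = 70.1511
OR_MH = (232.1401 + 298.0370) / (40.8498 + 70.1511) = 530.1771 / 111.0009 = 4.77633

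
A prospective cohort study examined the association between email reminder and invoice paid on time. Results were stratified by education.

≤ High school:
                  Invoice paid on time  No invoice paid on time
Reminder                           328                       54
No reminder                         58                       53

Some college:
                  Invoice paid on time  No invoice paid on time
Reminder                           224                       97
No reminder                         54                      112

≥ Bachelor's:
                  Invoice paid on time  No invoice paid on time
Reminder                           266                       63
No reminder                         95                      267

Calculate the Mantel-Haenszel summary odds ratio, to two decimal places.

OR_MH = Σ(aᵢdᵢ/nᵢ) / Σ(bᵢcᵢ/nᵢ), where nᵢ is the stratum total.
Stratum 1 (≤ High school): n = 493; a·d/n = 328·53/493 = 35.2617; b·c/n = 54·58/493 = 6.3529
Stratum 2 (Some college): n = 487; a·d/n = 224·112/487 = 51.5154; b·c/n = 97·54/487 = 10.7556
Stratum 3 (≥ Bachelor's): n = 691; a·d/n = 266·267/691 = 102.7815; b·c/n = 63·95/691 = 8.6614
OR_MH = (35.2617 + 51.5154 + 102.7815) / (6.3529 + 10.7556 + 8.6614) = 189.5585 / 25.7699 = 7.35580

7.36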